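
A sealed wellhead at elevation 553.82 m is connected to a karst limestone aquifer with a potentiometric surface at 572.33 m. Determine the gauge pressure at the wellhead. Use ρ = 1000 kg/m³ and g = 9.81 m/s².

P ≈ 182 kPa

Head above the cap: Δh = 572.33 − 553.82 = 18.51 m.
P = ρgΔh = 1000 × 9.81 × 18.51 = 181583 Pa ≈ 182 kPa.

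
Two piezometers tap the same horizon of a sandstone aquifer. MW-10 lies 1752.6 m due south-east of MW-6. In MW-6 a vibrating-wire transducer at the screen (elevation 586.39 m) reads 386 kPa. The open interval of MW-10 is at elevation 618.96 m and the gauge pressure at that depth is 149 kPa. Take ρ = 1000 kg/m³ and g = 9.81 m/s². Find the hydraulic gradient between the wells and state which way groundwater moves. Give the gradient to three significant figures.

i ≈ 0.00480; groundwater flows toward the north-west

Pressure head at MW-6: ψ = P/(ρg) = 386×1000 / (1000 × 9.81) = 39.35 m.
Total head at MW-6: h = z + ψ = 586.39 + 39.35 = 625.74 m.
Pressure head at MW-10: ψ = P/(ρg) = 149×1000 / (1000 × 9.81) = 15.19 m.
Total head at MW-10: h = z + ψ = 618.96 + 15.19 = 634.15 m.
Head difference: h(MW-6) − h(MW-10) = 625.74 − 634.15 = -8.41 m.
Hydraulic gradient: i = |Δh| / L = 8.41 / 1752.6 = 0.00480.
Flow is from higher to lower head: from MW-10 toward MW-6, i.e. toward the north-west.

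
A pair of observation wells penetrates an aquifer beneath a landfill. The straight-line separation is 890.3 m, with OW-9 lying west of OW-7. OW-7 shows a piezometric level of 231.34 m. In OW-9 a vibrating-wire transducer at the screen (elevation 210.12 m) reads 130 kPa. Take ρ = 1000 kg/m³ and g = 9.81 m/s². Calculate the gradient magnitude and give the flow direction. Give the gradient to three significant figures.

i ≈ 0.00895; groundwater flows toward the west

Total head at OW-7: h = 231.34 m (water level in the piezometer is the total head).
Pressure head at OW-9: ψ = P/(ρg) = 130×1000 / (1000 × 9.81) = 13.25 m.
Total head at OW-9: h = z + ψ = 210.12 + 13.25 = 223.37 m.
Head difference: h(OW-7) − h(OW-9) = 231.34 − 223.37 = 7.97 m.
Hydraulic gradient: i = |Δh| / L = 7.97 / 890.3 = 0.00895.
Flow is from higher to lower head: from OW-7 toward OW-9, i.e. toward the west.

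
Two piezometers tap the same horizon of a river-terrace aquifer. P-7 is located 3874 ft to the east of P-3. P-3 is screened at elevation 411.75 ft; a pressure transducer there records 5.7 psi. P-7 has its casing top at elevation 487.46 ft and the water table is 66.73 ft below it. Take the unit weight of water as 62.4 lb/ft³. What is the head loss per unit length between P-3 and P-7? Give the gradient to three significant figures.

i ≈ 0.00108 ft/ft

Pressure head at P-3: ψ = 144·P/γ = 144 × 5.7 / 62.4 = 13.15 ft.
Total head at P-3: h = z + ψ = 411.75 + 13.15 = 424.90 ft.
Total head at P-7: h = 487.46 − 66.73 = 420.73 ft.
Head difference: h(P-3) − h(P-7) = 424.90 − 420.73 = 4.17 ft.
Hydraulic gradient: i = |Δh| / L = 4.17 / 3874 = 0.00108.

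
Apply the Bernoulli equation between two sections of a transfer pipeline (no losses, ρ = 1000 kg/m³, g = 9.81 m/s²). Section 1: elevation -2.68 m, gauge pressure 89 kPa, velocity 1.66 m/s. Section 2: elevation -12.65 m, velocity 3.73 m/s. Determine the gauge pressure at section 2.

Pressure head at 1: ψ₁ = P₁/(ρg) = 89×1000 / (1000 × 9.81) = 9.07 m.
Velocity heads: v₁²/2g = 1.66²/19.62 = 0.140 m; v₂²/2g = 3.73²/19.62 = 0.709 m.
Total head H = z₁ + ψ₁ + v₁²/2g = -2.68 + 9.07 + 0.140 = 6.53 m.
ψ₂ = H − z₂ − v₂²/2g = 6.53 − (-12.65) − 0.709 = 18.47 m.
P₂ = ρgψ₂ = 1000 × 9.81 × 18.47 ≈ 181 kPa.

P₂ ≈ 181 kPa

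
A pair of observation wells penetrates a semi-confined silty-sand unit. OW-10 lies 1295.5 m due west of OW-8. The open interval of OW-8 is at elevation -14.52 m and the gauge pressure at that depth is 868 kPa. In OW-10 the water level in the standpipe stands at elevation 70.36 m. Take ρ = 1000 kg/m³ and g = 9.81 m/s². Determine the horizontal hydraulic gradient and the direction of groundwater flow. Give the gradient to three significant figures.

Pressure head at OW-8: ψ = P/(ρg) = 868×1000 / (1000 × 9.81) = 88.48 m.
Total head at OW-8: h = z + ψ = -14.52 + 88.48 = 73.96 m.
Total head at OW-10: h = 70.36 m (water level in the piezometer is the total head).
Head difference: h(OW-8) − h(OW-10) = 73.96 − 70.36 = 3.60 m.
Hydraulic gradient: i = |Δh| / L = 3.60 / 1295.5 = 0.00278.
Flow is from higher to lower head: from OW-8 toward OW-10, i.e. toward the west.

i ≈ 0.00278; groundwater flows toward the west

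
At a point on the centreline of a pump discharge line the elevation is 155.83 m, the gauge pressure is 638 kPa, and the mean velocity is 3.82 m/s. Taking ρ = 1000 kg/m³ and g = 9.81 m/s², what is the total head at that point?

Pressure head ψ = P/(ρg) = 638×1000 / (1000 × 9.81) = 65.04 m.
Velocity head = v²/(2g) = 3.82² / (2 × 9.81) = 0.744 m.
h = z + ψ + v²/(2g) = 155.83 + 65.04 + 0.744 = 221.61 m.

h ≈ 221.61 m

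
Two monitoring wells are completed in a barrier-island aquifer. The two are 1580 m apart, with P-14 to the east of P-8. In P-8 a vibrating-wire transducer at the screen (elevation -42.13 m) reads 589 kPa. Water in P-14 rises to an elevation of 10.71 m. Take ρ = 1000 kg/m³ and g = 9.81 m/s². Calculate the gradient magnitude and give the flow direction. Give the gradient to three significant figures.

i ≈ 0.00456; groundwater flows toward the east

Pressure head at P-8: ψ = P/(ρg) = 589×1000 / (1000 × 9.81) = 60.04 m.
Total head at P-8: h = z + ψ = -42.13 + 60.04 = 17.91 m.
Total head at P-14: h = 10.71 m (water level in the piezometer is the total head).
Head difference: h(P-8) − h(P-14) = 17.91 − 10.71 = 7.20 m.
Hydraulic gradient: i = |Δh| / L = 7.20 / 1580 = 0.00456.
Flow is from higher to lower head: from P-8 toward P-14, i.e. toward the east.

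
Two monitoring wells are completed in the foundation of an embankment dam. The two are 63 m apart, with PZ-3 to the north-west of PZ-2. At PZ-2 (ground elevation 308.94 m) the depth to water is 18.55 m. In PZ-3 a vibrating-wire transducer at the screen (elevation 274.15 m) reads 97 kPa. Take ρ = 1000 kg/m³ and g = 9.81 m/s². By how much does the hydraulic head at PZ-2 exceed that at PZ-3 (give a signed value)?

Total head at PZ-2: h = 308.94 − 18.55 = 290.39 m.
Pressure head at PZ-3: ψ = P/(ρg) = 97×1000 / (1000 × 9.81) = 9.89 m.
Total head at PZ-3: h = z + ψ = 274.15 + 9.89 = 284.04 m.
Head difference: h(PZ-2) − h(PZ-3) = 290.39 − 284.04 = 6.35 m.

Δh ≈ 6.35 m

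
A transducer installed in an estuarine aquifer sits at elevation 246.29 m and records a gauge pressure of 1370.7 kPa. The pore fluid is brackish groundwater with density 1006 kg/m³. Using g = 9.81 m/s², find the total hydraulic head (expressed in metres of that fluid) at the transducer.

ψ = P/(ρg) = 1370.7×1000 / (1006 × 9.81) = 138.89 m.
h = z + ψ = 246.29 + 138.89 = 385.18 m.

h ≈ 385.18 m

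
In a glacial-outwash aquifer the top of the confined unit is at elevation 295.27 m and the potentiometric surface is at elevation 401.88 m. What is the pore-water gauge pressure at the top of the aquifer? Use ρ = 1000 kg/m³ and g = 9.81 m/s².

Pressure head at the aquifer top: ψ = h − z = 401.88 − 295.27 = 106.61 m.
P = ρgψ = 1000 × 9.81 × 106.61 = 1045844 Pa ≈ 1050 kPa.

P ≈ 1050 kPa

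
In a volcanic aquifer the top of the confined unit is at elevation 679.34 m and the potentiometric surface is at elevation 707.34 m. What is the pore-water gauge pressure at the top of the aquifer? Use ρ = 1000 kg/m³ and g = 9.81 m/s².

P ≈ 275 kPa

Pressure head at the aquifer top: ψ = h − z = 707.34 − 679.34 = 28.00 m.
P = ρgψ = 1000 × 9.81 × 28.00 = 274680 Pa ≈ 275 kPa.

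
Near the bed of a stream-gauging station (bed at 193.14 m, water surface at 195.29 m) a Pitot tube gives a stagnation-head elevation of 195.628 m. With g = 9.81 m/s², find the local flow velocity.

v ≈ 2.58 m/s

Near the bed, under hydrostatic conditions, the piezometric head (z + ψ) equals the free-surface elevation, 195.29 m.
Velocity head = total − piezometric = 195.628 − 195.29 = 0.338 m.
v = √(2g·h_v) = √(2 × 9.81 × 0.338) = 2.58 m/s.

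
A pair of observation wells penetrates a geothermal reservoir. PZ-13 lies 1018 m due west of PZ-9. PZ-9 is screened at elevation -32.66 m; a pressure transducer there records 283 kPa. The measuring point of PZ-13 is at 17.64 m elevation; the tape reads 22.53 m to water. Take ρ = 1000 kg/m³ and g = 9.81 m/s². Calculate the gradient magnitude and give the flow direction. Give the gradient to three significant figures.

i ≈ 0.00106; groundwater flows toward the west

Pressure head at PZ-9: ψ = P/(ρg) = 283×1000 / (1000 × 9.81) = 28.85 m.
Total head at PZ-9: h = z + ψ = -32.66 + 28.85 = -3.81 m.
Total head at PZ-13: h = 17.64 − 22.53 = -4.89 m.
Head difference: h(PZ-9) − h(PZ-13) = -3.81 − (-4.89) = 1.08 m.
Hydraulic gradient: i = |Δh| / L = 1.08 / 1018 = 0.00106.
Flow is from higher to lower head: from PZ-9 toward PZ-13, i.e. toward the west.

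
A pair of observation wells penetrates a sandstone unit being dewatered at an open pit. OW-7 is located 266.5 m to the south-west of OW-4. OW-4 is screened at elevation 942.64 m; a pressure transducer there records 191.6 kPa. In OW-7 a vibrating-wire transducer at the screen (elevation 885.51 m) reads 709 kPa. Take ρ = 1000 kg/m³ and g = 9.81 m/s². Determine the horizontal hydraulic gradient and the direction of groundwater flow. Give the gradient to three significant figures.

Pressure head at OW-4: ψ = P/(ρg) = 191.6×1000 / (1000 × 9.81) = 19.53 m.
Total head at OW-4: h = z + ψ = 942.64 + 19.53 = 962.17 m.
Pressure head at OW-7: ψ = P/(ρg) = 709×1000 / (1000 × 9.81) = 72.27 m.
Total head at OW-7: h = z + ψ = 885.51 + 72.27 = 957.78 m.
Head difference: h(OW-4) − h(OW-7) = 962.17 − 957.78 = 4.39 m.
Hydraulic gradient: i = |Δh| / L = 4.39 / 266.5 = 0.0165.
Flow is from higher to lower head: from OW-4 toward OW-7, i.e. toward the south-west.

i ≈ 0.0165; groundwater flows toward the south-west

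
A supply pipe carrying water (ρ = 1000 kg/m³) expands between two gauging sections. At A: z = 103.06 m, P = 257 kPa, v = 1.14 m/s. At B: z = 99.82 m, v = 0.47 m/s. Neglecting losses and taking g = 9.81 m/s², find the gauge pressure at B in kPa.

P₂ ≈ 289 kPa

Pressure head at A: ψ₁ = P₁/(ρg) = 257×1000 / (1000 × 9.81) = 26.20 m.
Velocity heads: v₁²/2g = 1.14²/19.62 = 0.066 m; v₂²/2g = 0.47²/19.62 = 0.011 m.
Total head H = z₁ + ψ₁ + v₁²/2g = 103.06 + 26.20 + 0.066 = 129.33 m.
ψ₂ = H − z₂ − v₂²/2g = 129.33 − 99.82 − 0.011 = 29.50 m.
P₂ = ρgψ₂ = 1000 × 9.81 × 29.50 ≈ 289 kPa.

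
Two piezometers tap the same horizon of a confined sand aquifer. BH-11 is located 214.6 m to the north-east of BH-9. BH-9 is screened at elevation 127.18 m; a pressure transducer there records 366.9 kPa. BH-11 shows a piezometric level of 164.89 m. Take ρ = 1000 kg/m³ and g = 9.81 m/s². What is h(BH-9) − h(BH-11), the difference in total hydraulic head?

Δh ≈ -0.31 m

Pressure head at BH-9: ψ = P/(ρg) = 366.9×1000 / (1000 × 9.81) = 37.40 m.
Total head at BH-9: h = z + ψ = 127.18 + 37.40 = 164.58 m.
Total head at BH-11: h = 164.89 m (water level in the piezometer is the total head).
Head difference: h(BH-9) − h(BH-11) = 164.58 − 164.89 = -0.31 m.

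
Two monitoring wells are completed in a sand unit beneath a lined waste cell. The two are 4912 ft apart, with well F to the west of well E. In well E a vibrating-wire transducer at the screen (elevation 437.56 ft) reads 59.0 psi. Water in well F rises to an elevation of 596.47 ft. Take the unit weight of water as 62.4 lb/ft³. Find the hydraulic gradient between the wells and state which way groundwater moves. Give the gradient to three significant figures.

i ≈ 0.00463; groundwater flows toward the east

Pressure head at well E: ψ = 144·P/γ = 144 × 59.0 / 62.4 = 136.15 ft.
Total head at well E: h = z + ψ = 437.56 + 136.15 = 573.71 ft.
Total head at well F: h = 596.47 ft (water level in the piezometer is the total head).
Head difference: h(well E) − h(well F) = 573.71 − 596.47 = -22.76 ft.
Hydraulic gradient: i = |Δh| / L = 22.76 / 4912 = 0.00463.
Flow is from higher to lower head: from well F toward well E, i.e. toward the east.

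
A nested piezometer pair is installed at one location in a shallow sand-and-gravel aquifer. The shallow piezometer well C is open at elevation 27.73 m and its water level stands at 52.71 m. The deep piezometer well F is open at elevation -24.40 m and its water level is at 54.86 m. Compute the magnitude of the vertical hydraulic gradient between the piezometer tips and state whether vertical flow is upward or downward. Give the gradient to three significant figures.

|i_v| ≈ 0.0412; vertical flow is upward

Total head at well C: h = 52.71 m (water level in the standpipe).
Total head at well F: h = 54.86 m.
Δh = h(well C) − h(well F) = 52.71 − 54.86 = -2.15 m.
Vertical separation Δz = 27.73 − (-24.40) = 52.13 m.
|i_v| = |Δh| / Δz = 2.15 / 52.13 = 0.0412.
Head is higher in the deep piezometer, so vertical flow is upward (discharge condition).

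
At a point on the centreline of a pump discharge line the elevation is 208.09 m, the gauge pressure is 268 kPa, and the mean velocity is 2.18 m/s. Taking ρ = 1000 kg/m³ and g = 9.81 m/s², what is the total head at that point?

h ≈ 235.65 m

Pressure head ψ = P/(ρg) = 268×1000 / (1000 × 9.81) = 27.32 m.
Velocity head = v²/(2g) = 2.18² / (2 × 9.81) = 0.242 m.
h = z + ψ + v²/(2g) = 208.09 + 27.32 + 0.242 = 235.65 m.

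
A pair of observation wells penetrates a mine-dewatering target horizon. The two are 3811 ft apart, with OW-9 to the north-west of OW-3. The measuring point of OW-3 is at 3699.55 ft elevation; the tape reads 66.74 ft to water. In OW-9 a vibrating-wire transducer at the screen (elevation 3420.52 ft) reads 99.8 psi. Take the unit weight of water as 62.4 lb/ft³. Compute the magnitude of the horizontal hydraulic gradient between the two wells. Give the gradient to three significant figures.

Total head at OW-3: h = 3699.55 − 66.74 = 3632.81 ft.
Pressure head at OW-9: ψ = 144·P/γ = 144 × 99.8 / 62.4 = 230.31 ft.
Total head at OW-9: h = z + ψ = 3420.52 + 230.31 = 3650.83 ft.
Head difference: h(OW-3) − h(OW-9) = 3632.81 − 3650.83 = -18.02 ft.
Hydraulic gradient: i = |Δh| / L = 18.02 / 3811 = 0.00473.

i ≈ 0.00473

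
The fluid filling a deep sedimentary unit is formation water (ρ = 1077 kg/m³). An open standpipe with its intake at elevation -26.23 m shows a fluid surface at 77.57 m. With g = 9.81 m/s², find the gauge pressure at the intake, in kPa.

Pressure head ψ = h − z = 77.57 − (-26.23) = 103.80 m.
P = ρgψ = 1077 × 9.81 × 103.80 = 1096685 Pa ≈ 1100 kPa.

P ≈ 1100 kPa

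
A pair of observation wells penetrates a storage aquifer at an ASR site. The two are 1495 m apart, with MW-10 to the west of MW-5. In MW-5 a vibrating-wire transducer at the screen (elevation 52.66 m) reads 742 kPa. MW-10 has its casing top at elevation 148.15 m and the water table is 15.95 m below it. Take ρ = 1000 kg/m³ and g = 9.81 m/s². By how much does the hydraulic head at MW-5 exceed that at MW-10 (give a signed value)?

Pressure head at MW-5: ψ = P/(ρg) = 742×1000 / (1000 × 9.81) = 75.64 m.
Total head at MW-5: h = z + ψ = 52.66 + 75.64 = 128.30 m.
Total head at MW-10: h = 148.15 − 15.95 = 132.20 m.
Head difference: h(MW-5) − h(MW-10) = 128.30 − 132.20 = -3.90 m.

Δh ≈ -3.90 m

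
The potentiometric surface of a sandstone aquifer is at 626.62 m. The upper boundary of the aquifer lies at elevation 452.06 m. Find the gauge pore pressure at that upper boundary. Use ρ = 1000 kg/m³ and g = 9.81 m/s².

P ≈ 1710 kPa

Pressure head at the aquifer top: ψ = h − z = 626.62 − 452.06 = 174.56 m.
P = ρgψ = 1000 × 9.81 × 174.56 = 1712434 Pa ≈ 1710 kPa.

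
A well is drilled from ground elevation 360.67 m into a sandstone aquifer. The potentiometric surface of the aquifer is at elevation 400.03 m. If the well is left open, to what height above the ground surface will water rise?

Water rises to the potentiometric surface, so the rise above ground = 400.03 − 360.67 = 39.36 m.

≈ 39.36 m above ground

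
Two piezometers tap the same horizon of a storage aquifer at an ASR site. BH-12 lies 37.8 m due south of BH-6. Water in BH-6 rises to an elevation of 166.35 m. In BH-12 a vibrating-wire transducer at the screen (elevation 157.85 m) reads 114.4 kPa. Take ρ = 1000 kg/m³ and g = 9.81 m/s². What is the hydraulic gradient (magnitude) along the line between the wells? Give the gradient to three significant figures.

i ≈ 0.0836

Total head at BH-6: h = 166.35 m (water level in the piezometer is the total head).
Pressure head at BH-12: ψ = P/(ρg) = 114.4×1000 / (1000 × 9.81) = 11.66 m.
Total head at BH-12: h = z + ψ = 157.85 + 11.66 = 169.51 m.
Head difference: h(BH-6) − h(BH-12) = 166.35 − 169.51 = -3.16 m.
Hydraulic gradient: i = |Δh| / L = 3.16 / 37.8 = 0.0836.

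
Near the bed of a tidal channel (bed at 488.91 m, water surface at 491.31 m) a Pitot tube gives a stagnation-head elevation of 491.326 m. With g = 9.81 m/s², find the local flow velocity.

v ≈ 0.560 m/s

Near the bed, under hydrostatic conditions, the piezometric head (z + ψ) equals the free-surface elevation, 491.31 m.
Velocity head = total − piezometric = 491.326 − 491.31 = 0.016 m.
v = √(2g·h_v) = √(2 × 9.81 × 0.016) = 0.560 m/s.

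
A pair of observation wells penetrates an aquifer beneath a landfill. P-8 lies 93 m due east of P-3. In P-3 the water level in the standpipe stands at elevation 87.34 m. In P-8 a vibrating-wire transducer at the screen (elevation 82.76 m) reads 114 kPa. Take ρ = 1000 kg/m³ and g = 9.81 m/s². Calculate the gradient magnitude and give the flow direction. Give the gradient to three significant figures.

i ≈ 0.0757; groundwater flows toward the west

Total head at P-3: h = 87.34 m (water level in the piezometer is the total head).
Pressure head at P-8: ψ = P/(ρg) = 114×1000 / (1000 × 9.81) = 11.62 m.
Total head at P-8: h = z + ψ = 82.76 + 11.62 = 94.38 m.
Head difference: h(P-3) − h(P-8) = 87.34 − 94.38 = -7.04 m.
Hydraulic gradient: i = |Δh| / L = 7.04 / 93 = 0.0757.
Flow is from higher to lower head: from P-8 toward P-3, i.e. toward the west.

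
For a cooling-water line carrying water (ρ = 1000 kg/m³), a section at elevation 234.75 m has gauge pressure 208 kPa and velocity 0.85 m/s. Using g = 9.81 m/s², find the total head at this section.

h ≈ 255.99 m

Pressure head ψ = P/(ρg) = 208×1000 / (1000 × 9.81) = 21.20 m.
Velocity head = v²/(2g) = 0.85² / (2 × 9.81) = 0.037 m.
h = z + ψ + v²/(2g) = 234.75 + 21.20 + 0.037 = 255.99 m.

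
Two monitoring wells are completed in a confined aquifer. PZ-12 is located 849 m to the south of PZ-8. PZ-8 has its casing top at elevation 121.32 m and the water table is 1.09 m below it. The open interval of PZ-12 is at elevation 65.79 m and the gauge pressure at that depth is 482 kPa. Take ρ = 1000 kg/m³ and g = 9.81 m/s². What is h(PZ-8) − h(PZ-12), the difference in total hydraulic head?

Total head at PZ-8: h = 121.32 − 1.09 = 120.23 m.
Pressure head at PZ-12: ψ = P/(ρg) = 482×1000 / (1000 × 9.81) = 49.13 m.
Total head at PZ-12: h = z + ψ = 65.79 + 49.13 = 114.92 m.
Head difference: h(PZ-8) − h(PZ-12) = 120.23 − 114.92 = 5.31 m.

Δh ≈ 5.31 m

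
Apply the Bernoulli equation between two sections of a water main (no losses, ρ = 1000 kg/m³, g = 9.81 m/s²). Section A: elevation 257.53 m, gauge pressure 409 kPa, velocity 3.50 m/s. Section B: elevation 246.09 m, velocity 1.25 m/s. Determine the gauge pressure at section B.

P₂ ≈ 527 kPa

Pressure head at A: ψ₁ = P₁/(ρg) = 409×1000 / (1000 × 9.81) = 41.69 m.
Velocity heads: v₁²/2g = 3.50²/19.62 = 0.624 m; v₂²/2g = 1.25²/19.62 = 0.080 m.
Total head H = z₁ + ψ₁ + v₁²/2g = 257.53 + 41.69 + 0.624 = 299.84 m.
ψ₂ = H − z₂ − v₂²/2g = 299.84 − 246.09 − 0.080 = 53.67 m.
P₂ = ρgψ₂ = 1000 × 9.81 × 53.67 ≈ 527 kPa.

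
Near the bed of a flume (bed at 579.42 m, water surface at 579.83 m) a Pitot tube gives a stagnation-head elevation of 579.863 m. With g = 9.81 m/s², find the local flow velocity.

v ≈ 0.805 m/s

Near the bed, under hydrostatic conditions, the piezometric head (z + ψ) equals the free-surface elevation, 579.83 m.
Velocity head = total − piezometric = 579.863 − 579.83 = 0.033 m.
v = √(2g·h_v) = √(2 × 9.81 × 0.033) = 0.805 m/s.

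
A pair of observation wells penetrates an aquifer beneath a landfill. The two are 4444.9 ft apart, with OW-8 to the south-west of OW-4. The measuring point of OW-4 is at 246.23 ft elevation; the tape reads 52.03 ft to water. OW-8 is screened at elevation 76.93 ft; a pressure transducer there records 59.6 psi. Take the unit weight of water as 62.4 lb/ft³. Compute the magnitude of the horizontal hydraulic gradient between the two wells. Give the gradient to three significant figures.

Total head at OW-4: h = 246.23 − 52.03 = 194.20 ft.
Pressure head at OW-8: ψ = 144·P/γ = 144 × 59.6 / 62.4 = 137.54 ft.
Total head at OW-8: h = z + ψ = 76.93 + 137.54 = 214.47 ft.
Head difference: h(OW-4) − h(OW-8) = 194.20 − 214.47 = -20.27 ft.
Hydraulic gradient: i = |Δh| / L = 20.27 / 4444.9 = 0.00456.

i ≈ 0.00456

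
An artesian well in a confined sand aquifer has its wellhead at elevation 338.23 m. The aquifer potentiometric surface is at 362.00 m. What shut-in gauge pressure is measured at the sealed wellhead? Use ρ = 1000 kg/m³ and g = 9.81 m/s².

P ≈ 233 kPa

Head above the cap: Δh = 362.00 − 338.23 = 23.77 m.
P = ρgΔh = 1000 × 9.81 × 23.77 = 233184 Pa ≈ 233 kPa.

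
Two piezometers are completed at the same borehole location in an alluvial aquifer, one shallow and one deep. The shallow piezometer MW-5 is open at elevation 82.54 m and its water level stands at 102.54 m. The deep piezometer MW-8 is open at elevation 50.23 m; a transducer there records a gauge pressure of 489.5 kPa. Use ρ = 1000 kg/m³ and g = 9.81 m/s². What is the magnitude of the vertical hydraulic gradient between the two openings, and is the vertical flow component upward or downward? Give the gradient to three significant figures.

Total head at MW-5: h = 102.54 m (water level in the standpipe).
Pressure head at MW-8: ψ = P/(ρg) = 489.5×1000 / (1000 × 9.81) = 49.90 m.
Total head at MW-8: h = z + ψ = 50.23 + 49.90 = 100.13 m.
Δh = h(MW-5) − h(MW-8) = 102.54 − 100.13 = 2.41 m.
Vertical separation Δz = 82.54 − 50.23 = 32.31 m.
|i_v| = |Δh| / Δz = 2.41 / 32.31 = 0.0746.
Head is higher in the shallow piezometer, so vertical flow is downward (recharge condition).

|i_v| ≈ 0.0746; vertical flow is downward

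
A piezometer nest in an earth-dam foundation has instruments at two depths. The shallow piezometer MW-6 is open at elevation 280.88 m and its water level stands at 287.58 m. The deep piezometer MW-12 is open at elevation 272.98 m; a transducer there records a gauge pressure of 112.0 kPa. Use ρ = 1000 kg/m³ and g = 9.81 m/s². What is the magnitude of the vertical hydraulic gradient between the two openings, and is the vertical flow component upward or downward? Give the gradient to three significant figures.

Total head at MW-6: h = 287.58 m (water level in the standpipe).
Pressure head at MW-12: ψ = P/(ρg) = 112.0×1000 / (1000 × 9.81) = 11.42 m.
Total head at MW-12: h = z + ψ = 272.98 + 11.42 = 284.40 m.
Δh = h(MW-6) − h(MW-12) = 287.58 − 284.40 = 3.18 m.
Vertical separation Δz = 280.88 − 272.98 = 7.90 m.
|i_v| = |Δh| / Δz = 3.18 / 7.90 = 0.403.
Head is higher in the shallow piezometer, so vertical flow is downward (recharge condition).

|i_v| ≈ 0.403; vertical flow is downward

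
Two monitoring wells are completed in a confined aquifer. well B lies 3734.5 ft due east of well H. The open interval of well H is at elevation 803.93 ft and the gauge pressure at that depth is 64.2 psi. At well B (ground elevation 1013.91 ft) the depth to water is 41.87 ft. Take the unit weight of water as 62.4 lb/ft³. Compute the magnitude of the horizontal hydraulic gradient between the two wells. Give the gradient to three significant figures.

Pressure head at well H: ψ = 144·P/γ = 144 × 64.2 / 62.4 = 148.15 ft.
Total head at well H: h = z + ψ = 803.93 + 148.15 = 952.08 ft.
Total head at well B: h = 1013.91 − 41.87 = 972.04 ft.
Head difference: h(well H) − h(well B) = 952.08 − 972.04 = -19.96 ft.
Hydraulic gradient: i = |Δh| / L = 19.96 / 3734.5 = 0.00534.

i ≈ 0.00534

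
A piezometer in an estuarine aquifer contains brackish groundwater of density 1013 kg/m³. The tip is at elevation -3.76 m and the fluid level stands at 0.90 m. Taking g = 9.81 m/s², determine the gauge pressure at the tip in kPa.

P ≈ 46.3 kPa

Pressure head ψ = h − z = 0.90 − (-3.76) = 4.66 m.
P = ρgψ = 1013 × 9.81 × 4.66 = 46309 Pa ≈ 46.3 kPa.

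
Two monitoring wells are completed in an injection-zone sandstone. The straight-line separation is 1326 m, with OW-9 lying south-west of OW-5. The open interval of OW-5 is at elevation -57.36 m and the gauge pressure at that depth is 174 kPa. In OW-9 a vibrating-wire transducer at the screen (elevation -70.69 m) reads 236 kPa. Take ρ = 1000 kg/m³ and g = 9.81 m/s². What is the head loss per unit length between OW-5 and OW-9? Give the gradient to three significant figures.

i ≈ 0.00529 m/m

Pressure head at OW-5: ψ = P/(ρg) = 174×1000 / (1000 × 9.81) = 17.74 m.
Total head at OW-5: h = z + ψ = -57.36 + 17.74 = -39.62 m.
Pressure head at OW-9: ψ = P/(ρg) = 236×1000 / (1000 × 9.81) = 24.06 m.
Total head at OW-9: h = z + ψ = -70.69 + 24.06 = -46.63 m.
Head difference: h(OW-5) − h(OW-9) = -39.62 − (-46.63) = 7.01 m.
Hydraulic gradient: i = |Δh| / L = 7.01 / 1326 = 0.00529.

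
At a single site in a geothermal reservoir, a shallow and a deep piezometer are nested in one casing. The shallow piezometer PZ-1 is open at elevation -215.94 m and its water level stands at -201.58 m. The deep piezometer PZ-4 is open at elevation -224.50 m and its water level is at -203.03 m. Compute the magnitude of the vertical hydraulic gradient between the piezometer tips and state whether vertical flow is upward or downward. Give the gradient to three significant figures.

Total head at PZ-1: h = -201.58 m (water level in the standpipe).
Total head at PZ-4: h = -203.03 m.
Δh = h(PZ-1) − h(PZ-4) = -201.58 − (-203.03) = 1.45 m.
Vertical separation Δz = -215.94 − (-224.50) = 8.56 m.
|i_v| = |Δh| / Δz = 1.45 / 8.56 = 0.169.
Head is higher in the shallow piezometer, so vertical flow is downward (recharge condition).

|i_v| ≈ 0.169; vertical flow is downward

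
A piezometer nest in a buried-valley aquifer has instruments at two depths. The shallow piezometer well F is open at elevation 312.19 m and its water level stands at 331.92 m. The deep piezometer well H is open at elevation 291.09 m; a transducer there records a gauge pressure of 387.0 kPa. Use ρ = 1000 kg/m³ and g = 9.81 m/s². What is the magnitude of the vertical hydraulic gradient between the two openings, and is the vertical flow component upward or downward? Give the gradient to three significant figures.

Total head at well F: h = 331.92 m (water level in the standpipe).
Pressure head at well H: ψ = P/(ρg) = 387.0×1000 / (1000 × 9.81) = 39.45 m.
Total head at well H: h = z + ψ = 291.09 + 39.45 = 330.54 m.
Δh = h(well F) − h(well H) = 331.92 − 330.54 = 1.38 m.
Vertical separation Δz = 312.19 − 291.09 = 21.10 m.
|i_v| = |Δh| / Δz = 1.38 / 21.10 = 0.0654.
Head is higher in the shallow piezometer, so vertical flow is downward (recharge condition).

|i_v| ≈ 0.0654; vertical flow is downward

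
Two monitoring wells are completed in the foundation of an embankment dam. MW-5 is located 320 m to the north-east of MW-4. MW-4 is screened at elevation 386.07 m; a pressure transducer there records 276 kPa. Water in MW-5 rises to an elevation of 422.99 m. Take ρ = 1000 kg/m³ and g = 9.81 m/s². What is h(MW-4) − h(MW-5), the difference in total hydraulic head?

Δh ≈ -8.79 m

Pressure head at MW-4: ψ = P/(ρg) = 276×1000 / (1000 × 9.81) = 28.13 m.
Total head at MW-4: h = z + ψ = 386.07 + 28.13 = 414.20 m.
Total head at MW-5: h = 422.99 m (water level in the piezometer is the total head).
Head difference: h(MW-4) − h(MW-5) = 414.20 − 422.99 = -8.79 m.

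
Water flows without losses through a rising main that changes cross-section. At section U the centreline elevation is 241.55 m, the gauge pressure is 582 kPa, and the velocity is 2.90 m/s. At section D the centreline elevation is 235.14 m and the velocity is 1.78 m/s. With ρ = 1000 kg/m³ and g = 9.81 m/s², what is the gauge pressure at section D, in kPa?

Pressure head at U: ψ₁ = P₁/(ρg) = 582×1000 / (1000 × 9.81) = 59.33 m.
Velocity heads: v₁²/2g = 2.90²/19.62 = 0.429 m; v₂²/2g = 1.78²/19.62 = 0.161 m.
Total head H = z₁ + ψ₁ + v₁²/2g = 241.55 + 59.33 + 0.429 = 301.31 m.
ψ₂ = H − z₂ − v₂²/2g = 301.31 − 235.14 − 0.161 = 66.01 m.
P₂ = ρgψ₂ = 1000 × 9.81 × 66.01 ≈ 648 kPa.

P₂ ≈ 648 kPa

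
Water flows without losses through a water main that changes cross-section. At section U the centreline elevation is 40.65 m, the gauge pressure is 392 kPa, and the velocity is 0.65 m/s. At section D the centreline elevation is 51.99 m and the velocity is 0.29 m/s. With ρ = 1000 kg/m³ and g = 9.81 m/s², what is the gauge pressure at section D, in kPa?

Pressure head at U: ψ₁ = P₁/(ρg) = 392×1000 / (1000 × 9.81) = 39.96 m.
Velocity heads: v₁²/2g = 0.65²/19.62 = 0.022 m; v₂²/2g = 0.29²/19.62 = 0.004 m.
Total head H = z₁ + ψ₁ + v₁²/2g = 40.65 + 39.96 + 0.022 = 80.63 m.
ψ₂ = H − z₂ − v₂²/2g = 80.63 − 51.99 − 0.004 = 28.64 m.
P₂ = ρgψ₂ = 1000 × 9.81 × 28.64 ≈ 281 kPa.

P₂ ≈ 281 kPa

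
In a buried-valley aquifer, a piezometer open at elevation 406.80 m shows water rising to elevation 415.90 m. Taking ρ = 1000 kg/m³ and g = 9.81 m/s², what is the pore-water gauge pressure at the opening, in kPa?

P ≈ 89.3 kPa

Pressure head ψ = h − z = 415.90 − 406.80 = 9.10 m.
P = ρgψ = 1000 × 9.81 × 9.10 = 89271 Pa ≈ 89.3 kPa.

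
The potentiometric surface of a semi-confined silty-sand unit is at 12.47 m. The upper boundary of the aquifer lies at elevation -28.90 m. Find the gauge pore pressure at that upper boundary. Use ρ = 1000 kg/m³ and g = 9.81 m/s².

Pressure head at the aquifer top: ψ = h − z = 12.47 − (-28.90) = 41.37 m.
P = ρgψ = 1000 × 9.81 × 41.37 = 405840 Pa ≈ 406 kPa.

P ≈ 406 kPa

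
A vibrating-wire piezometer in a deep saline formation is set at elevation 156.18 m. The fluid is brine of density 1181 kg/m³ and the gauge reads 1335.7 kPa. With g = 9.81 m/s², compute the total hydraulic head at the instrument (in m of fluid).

ψ = P/(ρg) = 1335.7×1000 / (1181 × 9.81) = 115.29 m.
h = z + ψ = 156.18 + 115.29 = 271.47 m.

h ≈ 271.47 m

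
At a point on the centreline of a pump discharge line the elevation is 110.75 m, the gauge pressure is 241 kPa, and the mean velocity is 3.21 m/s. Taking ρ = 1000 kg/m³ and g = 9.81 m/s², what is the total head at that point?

h ≈ 135.84 m

Pressure head ψ = P/(ρg) = 241×1000 / (1000 × 9.81) = 24.57 m.
Velocity head = v²/(2g) = 3.21² / (2 × 9.81) = 0.525 m.
h = z + ψ + v²/(2g) = 110.75 + 24.57 + 0.525 = 135.84 m.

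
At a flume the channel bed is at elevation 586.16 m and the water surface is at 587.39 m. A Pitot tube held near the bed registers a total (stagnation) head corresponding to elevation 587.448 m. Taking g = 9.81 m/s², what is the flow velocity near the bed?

v ≈ 1.07 m/s

Near the bed, under hydrostatic conditions, the piezometric head (z + ψ) equals the free-surface elevation, 587.39 m.
Velocity head = total − piezometric = 587.448 − 587.39 = 0.058 m.
v = √(2g·h_v) = √(2 × 9.81 × 0.058) = 1.07 m/s.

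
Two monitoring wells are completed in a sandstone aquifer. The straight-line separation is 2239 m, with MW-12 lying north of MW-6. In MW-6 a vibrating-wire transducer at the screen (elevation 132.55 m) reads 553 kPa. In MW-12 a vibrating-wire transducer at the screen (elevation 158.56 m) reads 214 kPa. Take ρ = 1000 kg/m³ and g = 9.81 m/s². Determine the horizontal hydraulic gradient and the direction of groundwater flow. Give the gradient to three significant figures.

i ≈ 0.00382; groundwater flows toward the north

Pressure head at MW-6: ψ = P/(ρg) = 553×1000 / (1000 × 9.81) = 56.37 m.
Total head at MW-6: h = z + ψ = 132.55 + 56.37 = 188.92 m.
Pressure head at MW-12: ψ = P/(ρg) = 214×1000 / (1000 × 9.81) = 21.81 m.
Total head at MW-12: h = z + ψ = 158.56 + 21.81 = 180.37 m.
Head difference: h(MW-6) − h(MW-12) = 188.92 − 180.37 = 8.55 m.
Hydraulic gradient: i = |Δh| / L = 8.55 / 2239 = 0.00382.
Flow is from higher to lower head: from MW-6 toward MW-12, i.e. toward the north.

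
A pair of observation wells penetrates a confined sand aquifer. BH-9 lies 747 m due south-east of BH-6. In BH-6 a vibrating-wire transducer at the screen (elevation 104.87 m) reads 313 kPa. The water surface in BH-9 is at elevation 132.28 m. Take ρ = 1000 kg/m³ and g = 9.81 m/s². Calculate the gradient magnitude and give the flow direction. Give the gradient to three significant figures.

i ≈ 0.00602; groundwater flows toward the south-east

Pressure head at BH-6: ψ = P/(ρg) = 313×1000 / (1000 × 9.81) = 31.91 m.
Total head at BH-6: h = z + ψ = 104.87 + 31.91 = 136.78 m.
Total head at BH-9: h = 132.28 m (water level in the piezometer is the total head).
Head difference: h(BH-6) − h(BH-9) = 136.78 − 132.28 = 4.50 m.
Hydraulic gradient: i = |Δh| / L = 4.50 / 747 = 0.00602.
Flow is from higher to lower head: from BH-6 toward BH-9, i.e. toward the south-east.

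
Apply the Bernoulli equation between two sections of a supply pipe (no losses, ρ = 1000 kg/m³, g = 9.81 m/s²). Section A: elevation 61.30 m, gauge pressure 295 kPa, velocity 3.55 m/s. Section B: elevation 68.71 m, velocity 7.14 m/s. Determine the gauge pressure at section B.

P₂ ≈ 203 kPa

Pressure head at A: ψ₁ = P₁/(ρg) = 295×1000 / (1000 × 9.81) = 30.07 m.
Velocity heads: v₁²/2g = 3.55²/19.62 = 0.642 m; v₂²/2g = 7.14²/19.62 = 2.598 m.
Total head H = z₁ + ψ₁ + v₁²/2g = 61.30 + 30.07 + 0.642 = 92.01 m.
ψ₂ = H − z₂ − v₂²/2g = 92.01 − 68.71 − 2.598 = 20.70 m.
P₂ = ρgψ₂ = 1000 × 9.81 × 20.70 ≈ 203 kPa.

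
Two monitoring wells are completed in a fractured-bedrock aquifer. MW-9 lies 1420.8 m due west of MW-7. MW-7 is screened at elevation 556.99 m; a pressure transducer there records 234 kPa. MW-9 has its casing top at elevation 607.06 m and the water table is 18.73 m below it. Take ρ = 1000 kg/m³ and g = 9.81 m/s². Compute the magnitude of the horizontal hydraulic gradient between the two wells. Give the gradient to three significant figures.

Pressure head at MW-7: ψ = P/(ρg) = 234×1000 / (1000 × 9.81) = 23.85 m.
Total head at MW-7: h = z + ψ = 556.99 + 23.85 = 580.84 m.
Total head at MW-9: h = 607.06 − 18.73 = 588.33 m.
Head difference: h(MW-7) − h(MW-9) = 580.84 − 588.33 = -7.49 m.
Hydraulic gradient: i = |Δh| / L = 7.49 / 1420.8 = 0.00527.

i ≈ 0.00527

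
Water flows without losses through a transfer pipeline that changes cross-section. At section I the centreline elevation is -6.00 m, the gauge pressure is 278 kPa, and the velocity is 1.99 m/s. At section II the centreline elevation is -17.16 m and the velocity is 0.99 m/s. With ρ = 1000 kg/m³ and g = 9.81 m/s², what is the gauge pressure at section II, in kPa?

P₂ ≈ 389 kPa

Pressure head at I: ψ₁ = P₁/(ρg) = 278×1000 / (1000 × 9.81) = 28.34 m.
Velocity heads: v₁²/2g = 1.99²/19.62 = 0.202 m; v₂²/2g = 0.99²/19.62 = 0.050 m.
Total head H = z₁ + ψ₁ + v₁²/2g = -6.00 + 28.34 + 0.202 = 22.54 m.
ψ₂ = H − z₂ − v₂²/2g = 22.54 − (-17.16) − 0.050 = 39.65 m.
P₂ = ρgψ₂ = 1000 × 9.81 × 39.65 ≈ 389 kPa.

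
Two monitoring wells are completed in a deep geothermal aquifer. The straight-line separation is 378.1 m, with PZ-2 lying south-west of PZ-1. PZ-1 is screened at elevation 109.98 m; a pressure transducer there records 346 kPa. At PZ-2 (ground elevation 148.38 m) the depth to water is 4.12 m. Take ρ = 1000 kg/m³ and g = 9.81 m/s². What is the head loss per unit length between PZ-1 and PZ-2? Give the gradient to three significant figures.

i ≈ 0.00262 m/m

Pressure head at PZ-1: ψ = P/(ρg) = 346×1000 / (1000 × 9.81) = 35.27 m.
Total head at PZ-1: h = z + ψ = 109.98 + 35.27 = 145.25 m.
Total head at PZ-2: h = 148.38 − 4.12 = 144.26 m.
Head difference: h(PZ-1) − h(PZ-2) = 145.25 − 144.26 = 0.99 m.
Hydraulic gradient: i = |Δh| / L = 0.99 / 378.1 = 0.00262.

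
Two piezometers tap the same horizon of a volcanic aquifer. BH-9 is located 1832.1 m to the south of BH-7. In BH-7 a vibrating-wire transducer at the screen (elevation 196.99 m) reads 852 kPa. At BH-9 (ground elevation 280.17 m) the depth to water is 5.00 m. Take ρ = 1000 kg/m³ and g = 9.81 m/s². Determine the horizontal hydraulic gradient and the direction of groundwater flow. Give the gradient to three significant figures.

i ≈ 0.00473; groundwater flows toward the south

Pressure head at BH-7: ψ = P/(ρg) = 852×1000 / (1000 × 9.81) = 86.85 m.
Total head at BH-7: h = z + ψ = 196.99 + 86.85 = 283.84 m.
Total head at BH-9: h = 280.17 − 5.00 = 275.17 m.
Head difference: h(BH-7) − h(BH-9) = 283.84 − 275.17 = 8.67 m.
Hydraulic gradient: i = |Δh| / L = 8.67 / 1832.1 = 0.00473.
Flow is from higher to lower head: from BH-7 toward BH-9, i.e. toward the south.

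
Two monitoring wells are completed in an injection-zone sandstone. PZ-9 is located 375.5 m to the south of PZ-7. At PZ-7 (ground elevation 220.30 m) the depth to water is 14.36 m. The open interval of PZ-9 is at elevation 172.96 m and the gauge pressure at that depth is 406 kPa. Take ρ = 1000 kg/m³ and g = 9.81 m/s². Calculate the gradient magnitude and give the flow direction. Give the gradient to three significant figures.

Total head at PZ-7: h = 220.30 − 14.36 = 205.94 m.
Pressure head at PZ-9: ψ = P/(ρg) = 406×1000 / (1000 × 9.81) = 41.39 m.
Total head at PZ-9: h = z + ψ = 172.96 + 41.39 = 214.35 m.
Head difference: h(PZ-7) − h(PZ-9) = 205.94 − 214.35 = -8.41 m.
Hydraulic gradient: i = |Δh| / L = 8.41 / 375.5 = 0.0224.
Flow is from higher to lower head: from PZ-9 toward PZ-7, i.e. toward the north.

i ≈ 0.0224; groundwater flows toward the north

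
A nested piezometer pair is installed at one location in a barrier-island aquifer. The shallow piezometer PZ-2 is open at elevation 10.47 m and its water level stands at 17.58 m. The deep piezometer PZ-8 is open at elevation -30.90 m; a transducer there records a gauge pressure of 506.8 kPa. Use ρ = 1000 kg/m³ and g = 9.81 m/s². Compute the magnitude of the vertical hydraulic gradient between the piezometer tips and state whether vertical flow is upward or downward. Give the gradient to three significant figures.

|i_v| ≈ 0.0769; vertical flow is upward

Total head at PZ-2: h = 17.58 m (water level in the standpipe).
Pressure head at PZ-8: ψ = P/(ρg) = 506.8×1000 / (1000 × 9.81) = 51.66 m.
Total head at PZ-8: h = z + ψ = -30.90 + 51.66 = 20.76 m.
Δh = h(PZ-2) − h(PZ-8) = 17.58 − 20.76 = -3.18 m.
Vertical separation Δz = 10.47 − (-30.90) = 41.37 m.
|i_v| = |Δh| / Δz = 3.18 / 41.37 = 0.0769.
Head is higher in the deep piezometer, so vertical flow is upward (discharge condition).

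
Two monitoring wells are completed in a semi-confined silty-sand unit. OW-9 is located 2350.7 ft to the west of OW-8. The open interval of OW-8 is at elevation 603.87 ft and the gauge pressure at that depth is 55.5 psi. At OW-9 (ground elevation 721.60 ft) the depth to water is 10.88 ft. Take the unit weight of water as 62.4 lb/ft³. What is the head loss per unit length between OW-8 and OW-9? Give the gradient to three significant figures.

i ≈ 0.00903 ft/ft

Pressure head at OW-8: ψ = 144·P/γ = 144 × 55.5 / 62.4 = 128.08 ft.
Total head at OW-8: h = z + ψ = 603.87 + 128.08 = 731.95 ft.
Total head at OW-9: h = 721.60 − 10.88 = 710.72 ft.
Head difference: h(OW-8) − h(OW-9) = 731.95 − 710.72 = 21.23 ft.
Hydraulic gradient: i = |Δh| / L = 21.23 / 2350.7 = 0.00903.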